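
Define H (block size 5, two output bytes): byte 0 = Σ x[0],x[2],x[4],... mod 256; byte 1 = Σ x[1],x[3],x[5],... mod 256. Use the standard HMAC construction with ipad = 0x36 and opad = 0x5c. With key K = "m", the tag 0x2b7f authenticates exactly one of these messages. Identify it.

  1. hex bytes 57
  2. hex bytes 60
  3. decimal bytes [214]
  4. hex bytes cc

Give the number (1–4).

3

Key "m" = 6d is 1 byte ≤ B = 5; zero-pad to 5 bytes: K' = 6d 00 00 00 00.
K' ⊕ ipad = 5b 36 36 36 36; K' ⊕ opad = 31 5c 5c 5c 5c.
m1: inner = H(5b 36 36 36 36 57) = c7 c3; tag = H(31 5c 5c 5c 5c c7 c3) = ac7f
m2: inner = H(5b 36 36 36 36 60) = c7 cc; tag = H(31 5c 5c 5c 5c c7 cc) = b57f
m3: inner = H(5b 36 36 36 36 d6) = c7 42; tag = H(31 5c 5c 5c 5c c7 42) = 2b7f ← matches
m4: inner = H(5b 36 36 36 36 cc) = c7 38; tag = H(31 5c 5c 5c 5c c7 38) = 217f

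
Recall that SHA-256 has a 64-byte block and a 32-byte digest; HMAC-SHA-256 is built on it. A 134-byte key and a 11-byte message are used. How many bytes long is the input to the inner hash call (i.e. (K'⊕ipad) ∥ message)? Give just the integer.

75

Key is 134 > 64 bytes, so it is hashed to 32 bytes then zero-padded to 64: |K'| = 64.
Inner input = (K'⊕ipad) ∥ m → 64 + 11 = 75 bytes.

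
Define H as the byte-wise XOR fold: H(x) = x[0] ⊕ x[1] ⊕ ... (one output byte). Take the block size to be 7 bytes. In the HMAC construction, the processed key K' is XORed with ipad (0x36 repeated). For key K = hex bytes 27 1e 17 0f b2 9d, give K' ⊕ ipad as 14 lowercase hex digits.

1128213984ab36

Key hex bytes 27 1e 17 0f b2 9d is 6 bytes ≤ B = 7; zero-pad to 7 bytes: K' = 27 1e 17 0f b2 9d 00.
XOR each byte with 0x36: 27⊕36=11, 1e⊕36=28, 17⊕36=21, 0f⊕36=39, b2⊕36=84, 9d⊕36=ab, 00⊕36=36.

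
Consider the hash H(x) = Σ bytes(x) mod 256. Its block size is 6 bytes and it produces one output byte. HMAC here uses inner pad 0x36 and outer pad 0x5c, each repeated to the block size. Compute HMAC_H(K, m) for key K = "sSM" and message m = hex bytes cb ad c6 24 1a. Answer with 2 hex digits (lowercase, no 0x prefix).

Key "sSM" = 73 53 4d is 3 bytes ≤ B = 6; zero-pad to 6 bytes: K' = 73 53 4d 00 00 00.
K' ⊕ ipad = 45 65 7b 36 36 36.  K' ⊕ opad = 2f 0f 11 5c 5c 5c.
Inner input = (K'⊕ipad) ∥ m = 45 65 7b 36 36 36 ∥ cb ad c6 24 1a.
Inner hash: sum = 69+101+123+54+54+54+203+173+198+36+26 = 1091; mod 256 = 67 → 43.
Outer input = (K'⊕opad) ∥ inner = 2f 0f 11 5c 5c 5c ∥ 43.
Outer hash (tag): sum = 47+15+17+92+92+92+67 = 422; mod 256 = 166 → a6.

a6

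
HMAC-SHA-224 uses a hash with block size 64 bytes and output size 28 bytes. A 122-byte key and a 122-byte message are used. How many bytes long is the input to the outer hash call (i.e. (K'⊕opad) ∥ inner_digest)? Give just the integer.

92

Key is 122 > 64 bytes, so it is hashed to 28 bytes then zero-padded to 64: |K'| = 64.
Outer input = (K'⊕opad) ∥ H(inner) → 64 + 28 = 92 bytes.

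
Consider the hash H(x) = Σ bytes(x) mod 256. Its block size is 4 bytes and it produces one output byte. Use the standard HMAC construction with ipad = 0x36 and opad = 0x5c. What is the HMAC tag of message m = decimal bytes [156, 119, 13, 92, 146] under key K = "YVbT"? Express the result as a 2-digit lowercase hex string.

e8

Key "YVbT" = 59 56 62 54 is exactly B = 4 bytes: K' = 59 56 62 54.
K' ⊕ ipad = 6f 60 54 62.  K' ⊕ opad = 05 0a 3e 08.
Inner input = (K'⊕ipad) ∥ m = 6f 60 54 62 ∥ 9c 77 0d 5c 92.
Inner hash: sum = 111+96+84+98+156+119+13+92+146 = 915; mod 256 = 147 → 93.
Outer input = (K'⊕opad) ∥ inner = 05 0a 3e 08 ∥ 93.
Outer hash (tag): sum = 5+10+62+8+147 = 232 → e8.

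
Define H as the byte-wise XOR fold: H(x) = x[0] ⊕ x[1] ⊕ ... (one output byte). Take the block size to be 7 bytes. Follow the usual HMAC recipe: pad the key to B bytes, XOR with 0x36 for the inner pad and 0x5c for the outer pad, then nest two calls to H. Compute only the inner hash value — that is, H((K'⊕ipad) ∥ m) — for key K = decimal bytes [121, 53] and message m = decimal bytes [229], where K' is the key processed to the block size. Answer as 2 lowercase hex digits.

9f

Key decimal bytes [121, 53] = 79 35 is 2 bytes ≤ B = 7; zero-pad to 7 bytes: K' = 79 35 00 00 00 00 00.
K' ⊕ ipad = 4f 03 36 36 36 36 36.
Inner input = 4f 03 36 36 36 36 36 ∥ e5.
Inner hash: XOR 4f⊕03⊕36⊕36⊕36⊕36⊕36⊕e5 = 9f.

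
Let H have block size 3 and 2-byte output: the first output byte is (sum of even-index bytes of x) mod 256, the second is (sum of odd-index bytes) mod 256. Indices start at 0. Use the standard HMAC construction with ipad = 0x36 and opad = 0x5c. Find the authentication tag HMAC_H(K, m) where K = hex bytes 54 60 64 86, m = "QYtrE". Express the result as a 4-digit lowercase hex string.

Key hex bytes 54 60 64 86 is 4 bytes > B = 3, so hash it first: H(key) = b8 e6, then zero-pad to 3 bytes: K' = b8 e6 00.
K' ⊕ ipad = 8e d0 36.  K' ⊕ opad = e4 ba 5c.
Inner input = (K'⊕ipad) ∥ m = 8e d0 36 ∥ 51 59 74 72 45.
Inner hash: even-index sum = 399 mod 256 = 143; odd-index sum = 474 mod 256 = 218 → 8f da.
Outer input = (K'⊕opad) ∥ inner = e4 ba 5c ∥ 8f da.
Outer hash (tag): even-index sum = 538 mod 256 = 26; odd-index sum = 329 mod 256 = 73 → 1a 49.

1a49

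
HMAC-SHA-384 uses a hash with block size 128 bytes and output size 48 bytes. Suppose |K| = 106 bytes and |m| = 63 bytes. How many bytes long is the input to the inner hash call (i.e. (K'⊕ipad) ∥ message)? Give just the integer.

Key is 106 ≤ 128 bytes, zero-padded: |K'| = 128.
Inner input = (K'⊕ipad) ∥ m → 128 + 63 = 191 bytes.

191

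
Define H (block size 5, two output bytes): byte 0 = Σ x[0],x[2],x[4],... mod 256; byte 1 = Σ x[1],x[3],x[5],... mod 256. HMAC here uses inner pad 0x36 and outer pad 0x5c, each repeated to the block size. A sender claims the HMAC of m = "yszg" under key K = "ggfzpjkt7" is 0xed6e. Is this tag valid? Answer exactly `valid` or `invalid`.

valid

Key "ggfzpjkt7" = 67 67 66 7a 70 6a 6b 74 37 is 9 bytes > B = 5, so hash it first: H(key) = df bf, then zero-pad to 5 bytes: K' = df bf 00 00 00.
K' ⊕ ipad = e9 89 36 36 36; K' ⊕ opad = 83 e3 5c 5c 5c.
Inner hash: even-index sum = 559 mod 256 = 47; odd-index sum = 434 mod 256 = 178 → 2f b2.
Outer hash (recomputed tag): even-index sum = 493 mod 256 = 237; odd-index sum = 366 mod 256 = 110 → ed 6e.
Recomputed tag = ed6e; claimed = ed6e → match.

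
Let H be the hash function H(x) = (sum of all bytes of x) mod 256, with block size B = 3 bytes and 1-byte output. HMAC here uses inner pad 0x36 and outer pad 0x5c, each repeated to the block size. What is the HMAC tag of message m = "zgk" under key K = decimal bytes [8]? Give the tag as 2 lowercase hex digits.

02

Key decimal bytes [8] = 08 is 1 byte ≤ B = 3; zero-pad to 3 bytes: K' = 08 00 00.
K' ⊕ ipad = 3e 36 36.  K' ⊕ opad = 54 5c 5c.
Inner input = (K'⊕ipad) ∥ m = 3e 36 36 ∥ 7a 67 6b.
Inner hash: sum = 62+54+54+122+103+107 = 502; mod 256 = 246 → f6.
Outer input = (K'⊕opad) ∥ inner = 54 5c 5c ∥ f6.
Outer hash (tag): sum = 84+92+92+246 = 514; mod 256 = 2 → 02.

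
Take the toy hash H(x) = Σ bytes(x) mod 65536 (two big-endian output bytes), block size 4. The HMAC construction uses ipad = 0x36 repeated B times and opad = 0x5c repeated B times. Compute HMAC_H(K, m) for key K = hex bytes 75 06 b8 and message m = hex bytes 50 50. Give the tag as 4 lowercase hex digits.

Key hex bytes 75 06 b8 is 3 bytes ≤ B = 4; zero-pad to 4 bytes: K' = 75 06 b8 00.
K' ⊕ ipad = 43 30 8e 36.  K' ⊕ opad = 29 5a e4 5c.
Inner input = (K'⊕ipad) ∥ m = 43 30 8e 36 ∥ 50 50.
Inner hash: sum = 67+48+142+54+80+80 = 471 → 01 d7.
Outer input = (K'⊕opad) ∥ inner = 29 5a e4 5c ∥ 01 d7.
Outer hash (tag): sum = 41+90+228+92+1+215 = 667 → 02 9b.

029b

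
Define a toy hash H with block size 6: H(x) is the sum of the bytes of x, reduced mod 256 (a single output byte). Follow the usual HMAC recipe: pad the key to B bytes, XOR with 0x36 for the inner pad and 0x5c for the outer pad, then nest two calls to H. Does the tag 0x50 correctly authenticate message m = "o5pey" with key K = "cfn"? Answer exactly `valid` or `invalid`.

Key "cfn" = 63 66 6e is 3 bytes ≤ B = 6; zero-pad to 6 bytes: K' = 63 66 6e 00 00 00.
K' ⊕ ipad = 55 50 58 36 36 36; K' ⊕ opad = 3f 3a 32 5c 5c 5c.
Inner hash: sum = 85+80+88+54+54+54+111+53+112+101+121 = 913; mod 256 = 145 → 91.
Outer hash (recomputed tag): sum = 63+58+50+92+92+92+145 = 592; mod 256 = 80 → 50.
Recomputed tag = 50; claimed = 50 → match.

valid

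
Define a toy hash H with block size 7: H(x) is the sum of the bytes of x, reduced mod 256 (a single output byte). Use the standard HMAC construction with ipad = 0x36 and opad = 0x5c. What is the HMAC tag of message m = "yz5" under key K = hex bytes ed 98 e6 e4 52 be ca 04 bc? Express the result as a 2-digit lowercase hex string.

28

Key hex bytes ed 98 e6 e4 52 be ca 04 bc is 9 bytes > B = 7, so hash it first: H(key) = e9, then zero-pad to 7 bytes: K' = e9 00 00 00 00 00 00.
K' ⊕ ipad = df 36 36 36 36 36 36.  K' ⊕ opad = b5 5c 5c 5c 5c 5c 5c.
Inner input = (K'⊕ipad) ∥ m = df 36 36 36 36 36 36 ∥ 79 7a 35.
Inner hash: sum = 223+54+54+54+54+54+54+121+122+53 = 843; mod 256 = 75 → 4b.
Outer input = (K'⊕opad) ∥ inner = b5 5c 5c 5c 5c 5c 5c ∥ 4b.
Outer hash (tag): sum = 181+92+92+92+92+92+92+75 = 808; mod 256 = 40 → 28.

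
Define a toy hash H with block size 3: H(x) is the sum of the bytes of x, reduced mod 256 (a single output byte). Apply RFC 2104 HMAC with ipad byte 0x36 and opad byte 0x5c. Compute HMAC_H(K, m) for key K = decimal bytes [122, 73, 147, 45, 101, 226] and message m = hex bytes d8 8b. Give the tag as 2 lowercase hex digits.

Key decimal bytes [122, 73, 147, 45, 101, 226] = 7a 49 93 2d 65 e2 is 6 bytes > B = 3, so hash it first: H(key) = ca, then zero-pad to 3 bytes: K' = ca 00 00.
K' ⊕ ipad = fc 36 36.  K' ⊕ opad = 96 5c 5c.
Inner input = (K'⊕ipad) ∥ m = fc 36 36 ∥ d8 8b.
Inner hash: sum = 252+54+54+216+139 = 715; mod 256 = 203 → cb.
Outer input = (K'⊕opad) ∥ inner = 96 5c 5c ∥ cb.
Outer hash (tag): sum = 150+92+92+203 = 537; mod 256 = 25 → 19.

19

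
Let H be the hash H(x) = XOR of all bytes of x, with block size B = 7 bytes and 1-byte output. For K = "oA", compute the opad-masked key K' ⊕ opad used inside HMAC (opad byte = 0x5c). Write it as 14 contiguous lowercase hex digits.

331d5c5c5c5c5c

Key "oA" = 6f 41 is 2 bytes ≤ B = 7; zero-pad to 7 bytes: K' = 6f 41 00 00 00 00 00.
XOR each byte with 0x5c: 6f⊕5c=33, 41⊕5c=1d, 00⊕5c=5c, 00⊕5c=5c, 00⊕5c=5c, 00⊕5c=5c, 00⊕5c=5c.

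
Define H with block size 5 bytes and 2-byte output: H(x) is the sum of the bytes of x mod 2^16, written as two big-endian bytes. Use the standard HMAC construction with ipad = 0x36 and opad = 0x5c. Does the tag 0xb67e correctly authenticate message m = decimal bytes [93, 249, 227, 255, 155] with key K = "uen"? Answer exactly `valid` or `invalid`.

invalid

Key "uen" = 75 65 6e is 3 bytes ≤ B = 5; zero-pad to 5 bytes: K' = 75 65 6e 00 00.
K' ⊕ ipad = 43 53 58 36 36; K' ⊕ opad = 29 39 32 5c 5c.
Inner hash: sum = 67+83+88+54+54+93+249+227+255+155 = 1325 → 05 2d.
Outer hash (recomputed tag): sum = 41+57+50+92+92+5+45 = 382 → 01 7e.
Recomputed tag = 017e; claimed = b67e → mismatch.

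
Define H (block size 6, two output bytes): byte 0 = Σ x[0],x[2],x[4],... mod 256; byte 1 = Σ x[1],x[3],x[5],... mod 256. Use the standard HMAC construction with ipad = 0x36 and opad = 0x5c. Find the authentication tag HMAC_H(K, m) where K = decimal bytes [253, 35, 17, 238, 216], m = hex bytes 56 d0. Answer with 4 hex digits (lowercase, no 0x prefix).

Key decimal bytes [253, 35, 17, 238, 216] = fd 23 11 ee d8 is 5 bytes ≤ B = 6; zero-pad to 6 bytes: K' = fd 23 11 ee d8 00.
K' ⊕ ipad = cb 15 27 d8 ee 36.  K' ⊕ opad = a1 7f 4d b2 84 5c.
Inner input = (K'⊕ipad) ∥ m = cb 15 27 d8 ee 36 ∥ 56 d0.
Inner hash: even-index sum = 566 mod 256 = 54; odd-index sum = 499 mod 256 = 243 → 36 f3.
Outer input = (K'⊕opad) ∥ inner = a1 7f 4d b2 84 5c ∥ 36 f3.
Outer hash (tag): even-index sum = 424 mod 256 = 168; odd-index sum = 640 mod 256 = 128 → a8 80.

a880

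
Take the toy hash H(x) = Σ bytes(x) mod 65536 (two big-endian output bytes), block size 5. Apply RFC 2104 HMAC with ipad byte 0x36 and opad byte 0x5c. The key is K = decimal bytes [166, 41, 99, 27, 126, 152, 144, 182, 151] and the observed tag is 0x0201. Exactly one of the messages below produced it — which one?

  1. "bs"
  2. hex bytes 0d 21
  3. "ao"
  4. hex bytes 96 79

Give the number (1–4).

2

Key decimal bytes [166, 41, 99, 27, 126, 152, 144, 182, 151] = a6 29 63 1b 7e 98 90 b6 97 is 9 bytes > B = 5, so hash it first: H(key) = 04 40, then zero-pad to 5 bytes: K' = 04 40 00 00 00.
K' ⊕ ipad = 32 76 36 36 36; K' ⊕ opad = 58 1c 5c 5c 5c.
m1: inner = H(32 76 36 36 36 62 73) = 02 1f; tag = H(58 1c 5c 5c 5c 02 1f) = 01a9
m2: inner = H(32 76 36 36 36 0d 21) = 01 78; tag = H(58 1c 5c 5c 5c 01 78) = 0201 ← matches
m3: inner = H(32 76 36 36 36 61 6f) = 02 1a; tag = H(58 1c 5c 5c 5c 02 1a) = 01a4
m4: inner = H(32 76 36 36 36 96 79) = 02 59; tag = H(58 1c 5c 5c 5c 02 59) = 01e3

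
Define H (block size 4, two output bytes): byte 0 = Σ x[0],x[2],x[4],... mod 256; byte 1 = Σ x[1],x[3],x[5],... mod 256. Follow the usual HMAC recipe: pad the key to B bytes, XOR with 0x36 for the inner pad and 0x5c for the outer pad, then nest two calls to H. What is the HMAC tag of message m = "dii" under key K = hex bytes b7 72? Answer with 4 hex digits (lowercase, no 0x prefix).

Key hex bytes b7 72 is 2 bytes ≤ B = 4; zero-pad to 4 bytes: K' = b7 72 00 00.
K' ⊕ ipad = 81 44 36 36.  K' ⊕ opad = eb 2e 5c 5c.
Inner input = (K'⊕ipad) ∥ m = 81 44 36 36 ∥ 64 69 69.
Inner hash: even-index sum = 388 mod 256 = 132; odd-index sum = 227 mod 256 = 227 → 84 e3.
Outer input = (K'⊕opad) ∥ inner = eb 2e 5c 5c ∥ 84 e3.
Outer hash (tag): even-index sum = 459 mod 256 = 203; odd-index sum = 365 mod 256 = 109 → cb 6d.

cb6d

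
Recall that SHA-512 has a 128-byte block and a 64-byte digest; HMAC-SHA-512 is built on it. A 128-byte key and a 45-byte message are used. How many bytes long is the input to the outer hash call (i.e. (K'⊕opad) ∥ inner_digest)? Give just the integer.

192

Key is 128 ≤ 128 bytes, zero-padded: |K'| = 128.
Outer input = (K'⊕opad) ∥ H(inner) → 128 + 64 = 192 bytes.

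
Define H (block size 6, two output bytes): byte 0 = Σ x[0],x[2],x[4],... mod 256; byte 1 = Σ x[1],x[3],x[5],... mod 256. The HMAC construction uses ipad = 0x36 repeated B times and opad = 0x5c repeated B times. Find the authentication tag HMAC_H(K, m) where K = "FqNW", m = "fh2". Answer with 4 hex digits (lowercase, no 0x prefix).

3eda

Key "FqNW" = 46 71 4e 57 is 4 bytes ≤ B = 6; zero-pad to 6 bytes: K' = 46 71 4e 57 00 00.
K' ⊕ ipad = 70 47 78 61 36 36.  K' ⊕ opad = 1a 2d 12 0b 5c 5c.
Inner input = (K'⊕ipad) ∥ m = 70 47 78 61 36 36 ∥ 66 68 32.
Inner hash: even-index sum = 438 mod 256 = 182; odd-index sum = 326 mod 256 = 70 → b6 46.
Outer input = (K'⊕opad) ∥ inner = 1a 2d 12 0b 5c 5c ∥ b6 46.
Outer hash (tag): even-index sum = 318 mod 256 = 62; odd-index sum = 218 mod 256 = 218 → 3e da.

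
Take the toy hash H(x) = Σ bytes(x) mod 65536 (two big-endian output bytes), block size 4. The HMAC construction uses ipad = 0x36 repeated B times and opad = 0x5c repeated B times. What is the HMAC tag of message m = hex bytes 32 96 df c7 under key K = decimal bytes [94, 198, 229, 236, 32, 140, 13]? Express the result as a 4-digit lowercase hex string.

02b3

Key decimal bytes [94, 198, 229, 236, 32, 140, 13] = 5e c6 e5 ec 20 8c 0d is 7 bytes > B = 4, so hash it first: H(key) = 03 ae, then zero-pad to 4 bytes: K' = 03 ae 00 00.
K' ⊕ ipad = 35 98 36 36.  K' ⊕ opad = 5f f2 5c 5c.
Inner input = (K'⊕ipad) ∥ m = 35 98 36 36 ∥ 32 96 df c7.
Inner hash: sum = 53+152+54+54+50+150+223+199 = 935 → 03 a7.
Outer input = (K'⊕opad) ∥ inner = 5f f2 5c 5c ∥ 03 a7.
Outer hash (tag): sum = 95+242+92+92+3+167 = 691 → 02 b3.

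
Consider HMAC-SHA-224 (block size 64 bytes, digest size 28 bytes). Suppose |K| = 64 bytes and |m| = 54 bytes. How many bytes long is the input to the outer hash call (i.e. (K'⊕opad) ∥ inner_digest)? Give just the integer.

Key is 64 ≤ 64 bytes, zero-padded: |K'| = 64.
Outer input = (K'⊕opad) ∥ H(inner) → 64 + 28 = 92 bytes.

92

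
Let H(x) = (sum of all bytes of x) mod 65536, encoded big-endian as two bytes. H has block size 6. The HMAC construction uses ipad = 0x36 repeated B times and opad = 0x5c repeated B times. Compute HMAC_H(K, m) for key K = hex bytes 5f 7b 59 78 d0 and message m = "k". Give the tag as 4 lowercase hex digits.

Key hex bytes 5f 7b 59 78 d0 is 5 bytes ≤ B = 6; zero-pad to 6 bytes: K' = 5f 7b 59 78 d0 00.
K' ⊕ ipad = 69 4d 6f 4e e6 36.  K' ⊕ opad = 03 27 05 24 8c 5c.
Inner input = (K'⊕ipad) ∥ m = 69 4d 6f 4e e6 36 ∥ 6b.
Inner hash: sum = 105+77+111+78+230+54+107 = 762 → 02 fa.
Outer input = (K'⊕opad) ∥ inner = 03 27 05 24 8c 5c ∥ 02 fa.
Outer hash (tag): sum = 3+39+5+36+140+92+2+250 = 567 → 02 37.

0237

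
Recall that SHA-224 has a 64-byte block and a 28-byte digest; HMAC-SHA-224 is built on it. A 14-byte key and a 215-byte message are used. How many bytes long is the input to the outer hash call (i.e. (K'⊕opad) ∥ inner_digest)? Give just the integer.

Key is 14 ≤ 64 bytes, zero-padded: |K'| = 64.
Outer input = (K'⊕opad) ∥ H(inner) → 64 + 28 = 92 bytes.

92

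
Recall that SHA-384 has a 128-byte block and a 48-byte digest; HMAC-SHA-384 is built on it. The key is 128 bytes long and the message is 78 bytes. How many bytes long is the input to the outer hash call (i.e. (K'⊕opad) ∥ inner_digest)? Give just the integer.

Key is 128 ≤ 128 bytes, zero-padded: |K'| = 128.
Outer input = (K'⊕opad) ∥ H(inner) → 128 + 48 = 176 bytes.

176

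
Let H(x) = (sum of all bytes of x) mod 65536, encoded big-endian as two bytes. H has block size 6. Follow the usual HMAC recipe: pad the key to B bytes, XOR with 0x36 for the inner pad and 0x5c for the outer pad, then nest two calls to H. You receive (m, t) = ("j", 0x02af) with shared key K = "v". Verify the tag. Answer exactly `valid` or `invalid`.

valid

Key "v" = 76 is 1 byte ≤ B = 6; zero-pad to 6 bytes: K' = 76 00 00 00 00 00.
K' ⊕ ipad = 40 36 36 36 36 36; K' ⊕ opad = 2a 5c 5c 5c 5c 5c.
Inner hash: sum = 64+54+54+54+54+54+106 = 440 → 01 b8.
Outer hash (recomputed tag): sum = 42+92+92+92+92+92+1+184 = 687 → 02 af.
Recomputed tag = 02af; claimed = 02af → match.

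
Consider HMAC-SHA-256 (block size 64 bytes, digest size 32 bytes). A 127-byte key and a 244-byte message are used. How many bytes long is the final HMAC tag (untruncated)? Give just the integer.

The tag is one SHA-256 digest: 32 bytes.

32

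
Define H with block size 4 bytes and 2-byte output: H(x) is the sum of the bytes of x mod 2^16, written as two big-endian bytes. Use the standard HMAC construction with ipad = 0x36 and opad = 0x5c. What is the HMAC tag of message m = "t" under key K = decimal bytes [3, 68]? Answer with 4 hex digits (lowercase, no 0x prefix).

Key decimal bytes [3, 68] = 03 44 is 2 bytes ≤ B = 4; zero-pad to 4 bytes: K' = 03 44 00 00.
K' ⊕ ipad = 35 72 36 36.  K' ⊕ opad = 5f 18 5c 5c.
Inner input = (K'⊕ipad) ∥ m = 35 72 36 36 ∥ 74.
Inner hash: sum = 53+114+54+54+116 = 391 → 01 87.
Outer input = (K'⊕opad) ∥ inner = 5f 18 5c 5c ∥ 01 87.
Outer hash (tag): sum = 95+24+92+92+1+135 = 439 → 01 b7.

01b7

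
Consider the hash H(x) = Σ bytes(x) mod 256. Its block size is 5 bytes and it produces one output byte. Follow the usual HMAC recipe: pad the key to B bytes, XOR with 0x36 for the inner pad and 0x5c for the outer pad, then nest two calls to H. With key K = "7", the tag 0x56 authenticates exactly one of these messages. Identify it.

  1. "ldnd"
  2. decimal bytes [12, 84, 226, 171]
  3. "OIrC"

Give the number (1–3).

1

Key "7" = 37 is 1 byte ≤ B = 5; zero-pad to 5 bytes: K' = 37 00 00 00 00.
K' ⊕ ipad = 01 36 36 36 36; K' ⊕ opad = 6b 5c 5c 5c 5c.
m1: inner = H(01 36 36 36 36 6c 64 6e 64) = 7b; tag = H(6b 5c 5c 5c 5c 7b) = 56 ← matches
m2: inner = H(01 36 36 36 36 0c 54 e2 ab) = c6; tag = H(6b 5c 5c 5c 5c c6) = a1
m3: inner = H(01 36 36 36 36 4f 49 72 43) = 26; tag = H(6b 5c 5c 5c 5c 26) = 01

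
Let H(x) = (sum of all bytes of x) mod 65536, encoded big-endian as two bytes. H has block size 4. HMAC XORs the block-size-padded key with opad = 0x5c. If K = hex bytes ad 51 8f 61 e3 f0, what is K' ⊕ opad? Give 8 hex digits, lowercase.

5f9d5c5c

Key hex bytes ad 51 8f 61 e3 f0 is 6 bytes > B = 4, so hash it first: H(key) = 03 c1, then zero-pad to 4 bytes: K' = 03 c1 00 00.
XOR each byte with 0x5c: 03⊕5c=5f, c1⊕5c=9d, 00⊕5c=5c, 00⊕5c=5c.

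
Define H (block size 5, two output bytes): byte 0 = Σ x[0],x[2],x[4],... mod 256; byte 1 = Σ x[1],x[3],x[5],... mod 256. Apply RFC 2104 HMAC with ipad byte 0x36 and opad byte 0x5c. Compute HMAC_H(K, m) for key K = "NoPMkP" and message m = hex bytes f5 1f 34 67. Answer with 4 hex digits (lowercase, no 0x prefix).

Key "NoPMkP" = 4e 6f 50 4d 6b 50 is 6 bytes > B = 5, so hash it first: H(key) = 09 0c, then zero-pad to 5 bytes: K' = 09 0c 00 00 00.
K' ⊕ ipad = 3f 3a 36 36 36.  K' ⊕ opad = 55 50 5c 5c 5c.
Inner input = (K'⊕ipad) ∥ m = 3f 3a 36 36 36 ∥ f5 1f 34 67.
Inner hash: even-index sum = 305 mod 256 = 49; odd-index sum = 409 mod 256 = 153 → 31 99.
Outer input = (K'⊕opad) ∥ inner = 55 50 5c 5c 5c ∥ 31 99.
Outer hash (tag): even-index sum = 422 mod 256 = 166; odd-index sum = 221 mod 256 = 221 → a6 dd.

a6dd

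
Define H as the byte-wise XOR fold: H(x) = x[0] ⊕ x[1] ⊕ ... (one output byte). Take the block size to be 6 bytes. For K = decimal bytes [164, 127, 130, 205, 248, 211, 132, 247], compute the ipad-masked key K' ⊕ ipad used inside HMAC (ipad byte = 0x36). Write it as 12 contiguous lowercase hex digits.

fa3636363636

Key decimal bytes [164, 127, 130, 205, 248, 211, 132, 247] = a4 7f 82 cd f8 d3 84 f7 is 8 bytes > B = 6, so hash it first: H(key) = cc, then zero-pad to 6 bytes: K' = cc 00 00 00 00 00.
XOR each byte with 0x36: cc⊕36=fa, 00⊕36=36, 00⊕36=36, 00⊕36=36, 00⊕36=36, 00⊕36=36.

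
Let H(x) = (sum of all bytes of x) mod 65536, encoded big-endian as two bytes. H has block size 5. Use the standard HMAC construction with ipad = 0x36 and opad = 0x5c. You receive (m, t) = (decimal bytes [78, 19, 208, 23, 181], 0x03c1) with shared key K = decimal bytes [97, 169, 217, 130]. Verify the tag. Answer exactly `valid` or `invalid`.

valid

Key decimal bytes [97, 169, 217, 130] = 61 a9 d9 82 is 4 bytes ≤ B = 5; zero-pad to 5 bytes: K' = 61 a9 d9 82 00.
K' ⊕ ipad = 57 9f ef b4 36; K' ⊕ opad = 3d f5 85 de 5c.
Inner hash: sum = 87+159+239+180+54+78+19+208+23+181 = 1228 → 04 cc.
Outer hash (recomputed tag): sum = 61+245+133+222+92+4+204 = 961 → 03 c1.
Recomputed tag = 03c1; claimed = 03c1 → match.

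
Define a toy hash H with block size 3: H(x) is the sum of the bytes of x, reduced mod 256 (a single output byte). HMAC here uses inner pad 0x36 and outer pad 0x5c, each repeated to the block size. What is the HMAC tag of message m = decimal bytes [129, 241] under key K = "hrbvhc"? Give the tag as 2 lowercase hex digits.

02

Key "hrbvhc" = 68 72 62 76 68 63 is 6 bytes > B = 3, so hash it first: H(key) = 7d, then zero-pad to 3 bytes: K' = 7d 00 00.
K' ⊕ ipad = 4b 36 36.  K' ⊕ opad = 21 5c 5c.
Inner input = (K'⊕ipad) ∥ m = 4b 36 36 ∥ 81 f1.
Inner hash: sum = 75+54+54+129+241 = 553; mod 256 = 41 → 29.
Outer input = (K'⊕opad) ∥ inner = 21 5c 5c ∥ 29.
Outer hash (tag): sum = 33+92+92+41 = 258; mod 256 = 2 → 02.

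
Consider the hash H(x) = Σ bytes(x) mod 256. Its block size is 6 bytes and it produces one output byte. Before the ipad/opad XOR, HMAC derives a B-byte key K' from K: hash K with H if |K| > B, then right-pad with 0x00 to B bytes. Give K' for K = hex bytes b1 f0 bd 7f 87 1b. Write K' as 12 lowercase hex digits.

b1f0bd7f871b

Key hex bytes b1 f0 bd 7f 87 1b is exactly B = 6 bytes: K' = b1 f0 bd 7f 87 1b.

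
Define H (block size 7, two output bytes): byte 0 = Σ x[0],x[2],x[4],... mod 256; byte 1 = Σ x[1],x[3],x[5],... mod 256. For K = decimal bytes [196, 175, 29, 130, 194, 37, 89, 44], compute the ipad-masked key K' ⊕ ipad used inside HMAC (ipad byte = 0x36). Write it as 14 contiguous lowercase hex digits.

Key decimal bytes [196, 175, 29, 130, 194, 37, 89, 44] = c4 af 1d 82 c2 25 59 2c is 8 bytes > B = 7, so hash it first: H(key) = fc 82, then zero-pad to 7 bytes: K' = fc 82 00 00 00 00 00.
XOR each byte with 0x36: fc⊕36=ca, 82⊕36=b4, 00⊕36=36, 00⊕36=36, 00⊕36=36, 00⊕36=36, 00⊕36=36.

cab43636363636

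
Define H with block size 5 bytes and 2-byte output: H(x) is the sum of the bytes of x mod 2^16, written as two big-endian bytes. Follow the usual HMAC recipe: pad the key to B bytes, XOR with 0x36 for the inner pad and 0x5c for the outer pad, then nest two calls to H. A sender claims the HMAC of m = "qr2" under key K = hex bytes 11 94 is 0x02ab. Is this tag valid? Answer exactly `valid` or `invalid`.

valid

Key hex bytes 11 94 is 2 bytes ≤ B = 5; zero-pad to 5 bytes: K' = 11 94 00 00 00.
K' ⊕ ipad = 27 a2 36 36 36; K' ⊕ opad = 4d c8 5c 5c 5c.
Inner hash: sum = 39+162+54+54+54+113+114+50 = 640 → 02 80.
Outer hash (recomputed tag): sum = 77+200+92+92+92+2+128 = 683 → 02 ab.
Recomputed tag = 02ab; claimed = 02ab → match.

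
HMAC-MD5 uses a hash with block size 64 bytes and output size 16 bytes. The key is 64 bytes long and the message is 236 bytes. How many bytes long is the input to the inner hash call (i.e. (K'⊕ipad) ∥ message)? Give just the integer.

300

Key is 64 ≤ 64 bytes, zero-padded: |K'| = 64.
Inner input = (K'⊕ipad) ∥ m → 64 + 236 = 300 bytes.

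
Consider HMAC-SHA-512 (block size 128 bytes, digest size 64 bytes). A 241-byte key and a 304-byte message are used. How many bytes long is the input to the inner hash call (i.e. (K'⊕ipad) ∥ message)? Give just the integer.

Key is 241 > 128 bytes, so it is hashed to 64 bytes then zero-padded to 128: |K'| = 128.
Inner input = (K'⊕ipad) ∥ m → 128 + 304 = 432 bytes.

432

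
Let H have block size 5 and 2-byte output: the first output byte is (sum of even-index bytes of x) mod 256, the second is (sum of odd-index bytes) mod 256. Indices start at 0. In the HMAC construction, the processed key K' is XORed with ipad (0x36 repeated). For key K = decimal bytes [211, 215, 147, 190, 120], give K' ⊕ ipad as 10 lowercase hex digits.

e5e1a5884e

Key decimal bytes [211, 215, 147, 190, 120] = d3 d7 93 be 78 is exactly B = 5 bytes: K' = d3 d7 93 be 78.
XOR each byte with 0x36: d3⊕36=e5, d7⊕36=e1, 93⊕36=a5, be⊕36=88, 78⊕36=4e.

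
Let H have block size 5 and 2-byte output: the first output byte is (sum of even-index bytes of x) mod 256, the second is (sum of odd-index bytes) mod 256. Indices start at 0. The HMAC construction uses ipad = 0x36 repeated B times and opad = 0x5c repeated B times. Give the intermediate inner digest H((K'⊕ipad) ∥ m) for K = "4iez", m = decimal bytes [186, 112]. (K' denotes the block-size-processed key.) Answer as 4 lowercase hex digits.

fb65

Key "4iez" = 34 69 65 7a is 4 bytes ≤ B = 5; zero-pad to 5 bytes: K' = 34 69 65 7a 00.
K' ⊕ ipad = 02 5f 53 4c 36.
Inner input = 02 5f 53 4c 36 ∥ ba 70.
Inner hash: even-index sum = 251 mod 256 = 251; odd-index sum = 357 mod 256 = 101 → fb 65.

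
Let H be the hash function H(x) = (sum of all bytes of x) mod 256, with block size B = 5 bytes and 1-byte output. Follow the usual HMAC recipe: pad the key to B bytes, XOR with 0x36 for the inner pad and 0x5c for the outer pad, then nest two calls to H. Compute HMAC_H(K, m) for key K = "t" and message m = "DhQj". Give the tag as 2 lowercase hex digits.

Key "t" = 74 is 1 byte ≤ B = 5; zero-pad to 5 bytes: K' = 74 00 00 00 00.
K' ⊕ ipad = 42 36 36 36 36.  K' ⊕ opad = 28 5c 5c 5c 5c.
Inner input = (K'⊕ipad) ∥ m = 42 36 36 36 36 ∥ 44 68 51 6a.
Inner hash: sum = 66+54+54+54+54+68+104+81+106 = 641; mod 256 = 129 → 81.
Outer input = (K'⊕opad) ∥ inner = 28 5c 5c 5c 5c ∥ 81.
Outer hash (tag): sum = 40+92+92+92+92+129 = 537; mod 256 = 25 → 19.

19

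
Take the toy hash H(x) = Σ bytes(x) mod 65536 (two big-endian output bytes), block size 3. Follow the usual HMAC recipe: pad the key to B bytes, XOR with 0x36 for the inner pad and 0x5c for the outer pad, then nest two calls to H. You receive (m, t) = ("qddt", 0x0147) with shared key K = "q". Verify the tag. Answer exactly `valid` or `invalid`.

valid

Key "q" = 71 is 1 byte ≤ B = 3; zero-pad to 3 bytes: K' = 71 00 00.
K' ⊕ ipad = 47 36 36; K' ⊕ opad = 2d 5c 5c.
Inner hash: sum = 71+54+54+113+100+100+116 = 608 → 02 60.
Outer hash (recomputed tag): sum = 45+92+92+2+96 = 327 → 01 47.
Recomputed tag = 0147; claimed = 0147 → match.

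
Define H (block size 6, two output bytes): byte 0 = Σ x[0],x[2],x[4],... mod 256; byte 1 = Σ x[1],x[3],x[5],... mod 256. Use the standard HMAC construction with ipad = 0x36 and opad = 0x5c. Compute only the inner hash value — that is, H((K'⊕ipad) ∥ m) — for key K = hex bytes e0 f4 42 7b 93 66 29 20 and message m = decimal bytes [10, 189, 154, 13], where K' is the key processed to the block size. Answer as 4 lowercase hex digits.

Key hex bytes e0 f4 42 7b 93 66 29 20 is 8 bytes > B = 6, so hash it first: H(key) = de f5, then zero-pad to 6 bytes: K' = de f5 00 00 00 00.
K' ⊕ ipad = e8 c3 36 36 36 36.
Inner input = e8 c3 36 36 36 36 ∥ 0a bd 9a 0d.
Inner hash: even-index sum = 504 mod 256 = 248; odd-index sum = 505 mod 256 = 249 → f8 f9.

f8f9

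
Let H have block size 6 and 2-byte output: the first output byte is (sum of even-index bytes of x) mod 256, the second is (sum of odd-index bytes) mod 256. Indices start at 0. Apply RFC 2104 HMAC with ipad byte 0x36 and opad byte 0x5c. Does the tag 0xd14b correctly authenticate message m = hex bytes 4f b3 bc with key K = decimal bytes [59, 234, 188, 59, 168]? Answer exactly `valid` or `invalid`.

invalid

Key decimal bytes [59, 234, 188, 59, 168] = 3b ea bc 3b a8 is 5 bytes ≤ B = 6; zero-pad to 6 bytes: K' = 3b ea bc 3b a8 00.
K' ⊕ ipad = 0d dc 8a 0d 9e 36; K' ⊕ opad = 67 b6 e0 67 f4 5c.
Inner hash: even-index sum = 576 mod 256 = 64; odd-index sum = 466 mod 256 = 210 → 40 d2.
Outer hash (recomputed tag): even-index sum = 635 mod 256 = 123; odd-index sum = 587 mod 256 = 75 → 7b 4b.
Recomputed tag = 7b4b; claimed = d14b → mismatch.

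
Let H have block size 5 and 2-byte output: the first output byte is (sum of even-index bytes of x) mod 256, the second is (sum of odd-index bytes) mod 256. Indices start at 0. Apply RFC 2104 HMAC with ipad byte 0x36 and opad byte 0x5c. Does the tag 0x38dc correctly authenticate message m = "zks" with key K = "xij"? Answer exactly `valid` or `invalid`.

Key "xij" = 78 69 6a is 3 bytes ≤ B = 5; zero-pad to 5 bytes: K' = 78 69 6a 00 00.
K' ⊕ ipad = 4e 5f 5c 36 36; K' ⊕ opad = 24 35 36 5c 5c.
Inner hash: even-index sum = 331 mod 256 = 75; odd-index sum = 386 mod 256 = 130 → 4b 82.
Outer hash (recomputed tag): even-index sum = 312 mod 256 = 56; odd-index sum = 220 mod 256 = 220 → 38 dc.
Recomputed tag = 38dc; claimed = 38dc → match.

valid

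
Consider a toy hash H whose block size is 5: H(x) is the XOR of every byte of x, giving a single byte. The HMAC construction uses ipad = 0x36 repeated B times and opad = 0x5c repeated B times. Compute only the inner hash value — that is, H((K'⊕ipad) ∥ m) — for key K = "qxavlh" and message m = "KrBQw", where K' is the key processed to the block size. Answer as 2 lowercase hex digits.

Key "qxavlh" = 71 78 61 76 6c 68 is 6 bytes > B = 5, so hash it first: H(key) = 1a, then zero-pad to 5 bytes: K' = 1a 00 00 00 00.
K' ⊕ ipad = 2c 36 36 36 36.
Inner input = 2c 36 36 36 36 ∥ 4b 72 42 51 77.
Inner hash: XOR 2c⊕36⊕36⊕36⊕36⊕4b⊕72⊕42⊕51⊕77 = 71.

71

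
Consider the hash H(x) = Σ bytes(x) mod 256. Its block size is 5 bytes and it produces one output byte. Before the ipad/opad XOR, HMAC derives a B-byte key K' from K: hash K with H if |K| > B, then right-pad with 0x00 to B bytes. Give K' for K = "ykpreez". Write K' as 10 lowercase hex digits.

0a00000000

|K| = 7 > B = 5, so first hash the key.
H(K): sum = 121+107+112+114+101+101+122 = 778; mod 256 = 10 → 0a.
Zero-pad H(K) = 0a to 5 bytes: K' = 0a 00 00 00 00.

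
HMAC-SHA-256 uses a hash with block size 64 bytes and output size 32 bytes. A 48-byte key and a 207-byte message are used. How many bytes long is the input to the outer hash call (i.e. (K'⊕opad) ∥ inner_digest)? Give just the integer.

Key is 48 ≤ 64 bytes, zero-padded: |K'| = 64.
Outer input = (K'⊕opad) ∥ H(inner) → 64 + 32 = 96 bytes.

96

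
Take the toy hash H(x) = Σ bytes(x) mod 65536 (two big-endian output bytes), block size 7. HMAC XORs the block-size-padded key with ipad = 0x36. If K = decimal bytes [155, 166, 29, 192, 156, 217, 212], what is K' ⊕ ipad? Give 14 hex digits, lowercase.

Key decimal bytes [155, 166, 29, 192, 156, 217, 212] = 9b a6 1d c0 9c d9 d4 is exactly B = 7 bytes: K' = 9b a6 1d c0 9c d9 d4.
XOR each byte with 0x36: 9b⊕36=ad, a6⊕36=90, 1d⊕36=2b, c0⊕36=f6, 9c⊕36=aa, d9⊕36=ef, d4⊕36=e2.

ad902bf6aaefe2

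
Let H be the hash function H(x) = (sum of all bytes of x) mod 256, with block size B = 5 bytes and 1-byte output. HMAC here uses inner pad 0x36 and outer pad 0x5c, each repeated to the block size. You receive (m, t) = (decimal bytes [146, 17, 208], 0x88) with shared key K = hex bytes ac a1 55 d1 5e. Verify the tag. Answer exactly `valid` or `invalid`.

invalid

Key hex bytes ac a1 55 d1 5e is exactly B = 5 bytes: K' = ac a1 55 d1 5e.
K' ⊕ ipad = 9a 97 63 e7 68; K' ⊕ opad = f0 fd 09 8d 02.
Inner hash: sum = 154+151+99+231+104+146+17+208 = 1110; mod 256 = 86 → 56.
Outer hash (recomputed tag): sum = 240+253+9+141+2+86 = 731; mod 256 = 219 → db.
Recomputed tag = db; claimed = 88 → mismatch.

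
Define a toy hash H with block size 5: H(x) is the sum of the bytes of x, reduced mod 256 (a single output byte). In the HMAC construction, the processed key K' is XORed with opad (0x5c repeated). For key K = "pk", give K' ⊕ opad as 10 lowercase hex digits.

Key "pk" = 70 6b is 2 bytes ≤ B = 5; zero-pad to 5 bytes: K' = 70 6b 00 00 00.
XOR each byte with 0x5c: 70⊕5c=2c, 6b⊕5c=37, 00⊕5c=5c, 00⊕5c=5c, 00⊕5c=5c.

2c375c5c5c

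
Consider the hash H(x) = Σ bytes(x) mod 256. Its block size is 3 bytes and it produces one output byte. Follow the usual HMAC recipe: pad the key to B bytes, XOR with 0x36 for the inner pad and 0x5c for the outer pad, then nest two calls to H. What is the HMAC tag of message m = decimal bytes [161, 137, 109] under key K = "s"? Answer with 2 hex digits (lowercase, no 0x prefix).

Key "s" = 73 is 1 byte ≤ B = 3; zero-pad to 3 bytes: K' = 73 00 00.
K' ⊕ ipad = 45 36 36.  K' ⊕ opad = 2f 5c 5c.
Inner input = (K'⊕ipad) ∥ m = 45 36 36 ∥ a1 89 6d.
Inner hash: sum = 69+54+54+161+137+109 = 584; mod 256 = 72 → 48.
Outer input = (K'⊕opad) ∥ inner = 2f 5c 5c ∥ 48.
Outer hash (tag): sum = 47+92+92+72 = 303; mod 256 = 47 → 2f.

2f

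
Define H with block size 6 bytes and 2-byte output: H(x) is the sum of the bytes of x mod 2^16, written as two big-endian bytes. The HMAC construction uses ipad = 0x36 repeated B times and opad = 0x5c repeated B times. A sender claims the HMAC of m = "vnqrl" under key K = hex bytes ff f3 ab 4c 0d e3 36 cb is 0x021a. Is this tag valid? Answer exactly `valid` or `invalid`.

invalid

Key hex bytes ff f3 ab 4c 0d e3 36 cb is 8 bytes > B = 6, so hash it first: H(key) = 04 da, then zero-pad to 6 bytes: K' = 04 da 00 00 00 00.
K' ⊕ ipad = 32 ec 36 36 36 36; K' ⊕ opad = 58 86 5c 5c 5c 5c.
Inner hash: sum = 50+236+54+54+54+54+118+110+113+114+108 = 1065 → 04 29.
Outer hash (recomputed tag): sum = 88+134+92+92+92+92+4+41 = 635 → 02 7b.
Recomputed tag = 027b; claimed = 021a → mismatch.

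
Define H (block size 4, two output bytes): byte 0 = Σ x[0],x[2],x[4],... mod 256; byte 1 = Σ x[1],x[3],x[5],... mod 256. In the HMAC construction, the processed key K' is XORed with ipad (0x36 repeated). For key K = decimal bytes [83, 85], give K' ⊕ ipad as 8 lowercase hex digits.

Key decimal bytes [83, 85] = 53 55 is 2 bytes ≤ B = 4; zero-pad to 4 bytes: K' = 53 55 00 00.
XOR each byte with 0x36: 53⊕36=65, 55⊕36=63, 00⊕36=36, 00⊕36=36.

65633636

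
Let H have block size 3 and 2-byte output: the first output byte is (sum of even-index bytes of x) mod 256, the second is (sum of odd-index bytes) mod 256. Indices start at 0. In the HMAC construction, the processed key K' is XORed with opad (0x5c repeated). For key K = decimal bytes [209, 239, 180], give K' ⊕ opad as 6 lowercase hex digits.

Key decimal bytes [209, 239, 180] = d1 ef b4 is exactly B = 3 bytes: K' = d1 ef b4.
XOR each byte with 0x5c: d1⊕5c=8d, ef⊕5c=b3, b4⊕5c=e8.

8db3e8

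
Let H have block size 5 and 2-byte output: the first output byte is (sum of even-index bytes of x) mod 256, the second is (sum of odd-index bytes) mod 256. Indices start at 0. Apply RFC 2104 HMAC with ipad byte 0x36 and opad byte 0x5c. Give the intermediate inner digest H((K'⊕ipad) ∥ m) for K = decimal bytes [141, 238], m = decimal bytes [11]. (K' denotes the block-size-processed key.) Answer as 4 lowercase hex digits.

2719

Key decimal bytes [141, 238] = 8d ee is 2 bytes ≤ B = 5; zero-pad to 5 bytes: K' = 8d ee 00 00 00.
K' ⊕ ipad = bb d8 36 36 36.
Inner input = bb d8 36 36 36 ∥ 0b.
Inner hash: even-index sum = 295 mod 256 = 39; odd-index sum = 281 mod 256 = 25 → 27 19.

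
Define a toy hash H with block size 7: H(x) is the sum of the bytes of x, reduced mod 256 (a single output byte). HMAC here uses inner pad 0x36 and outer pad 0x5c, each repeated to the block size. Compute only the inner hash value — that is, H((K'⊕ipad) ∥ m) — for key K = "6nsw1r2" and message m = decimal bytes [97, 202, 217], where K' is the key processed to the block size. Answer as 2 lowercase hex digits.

31

Key "6nsw1r2" = 36 6e 73 77 31 72 32 is exactly B = 7 bytes: K' = 36 6e 73 77 31 72 32.
K' ⊕ ipad = 00 58 45 41 07 44 04.
Inner input = 00 58 45 41 07 44 04 ∥ 61 ca d9.
Inner hash: sum = 0+88+69+65+7+68+4+97+202+217 = 817; mod 256 = 49 → 31.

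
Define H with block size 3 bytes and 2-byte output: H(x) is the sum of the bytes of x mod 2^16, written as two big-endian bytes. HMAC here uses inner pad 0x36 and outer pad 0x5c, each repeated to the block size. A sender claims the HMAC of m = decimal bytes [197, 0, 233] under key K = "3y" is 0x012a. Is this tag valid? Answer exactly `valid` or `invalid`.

valid

Key "3y" = 33 79 is 2 bytes ≤ B = 3; zero-pad to 3 bytes: K' = 33 79 00.
K' ⊕ ipad = 05 4f 36; K' ⊕ opad = 6f 25 5c.
Inner hash: sum = 5+79+54+197+0+233 = 568 → 02 38.
Outer hash (recomputed tag): sum = 111+37+92+2+56 = 298 → 01 2a.
Recomputed tag = 012a; claimed = 012a → match.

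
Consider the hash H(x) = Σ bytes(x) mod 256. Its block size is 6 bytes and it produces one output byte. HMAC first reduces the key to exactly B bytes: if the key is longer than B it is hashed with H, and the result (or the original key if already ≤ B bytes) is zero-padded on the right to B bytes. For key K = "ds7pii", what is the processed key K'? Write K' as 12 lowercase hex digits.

647337706969

Key "ds7pii" = 64 73 37 70 69 69 is exactly B = 6 bytes: K' = 64 73 37 70 69 69.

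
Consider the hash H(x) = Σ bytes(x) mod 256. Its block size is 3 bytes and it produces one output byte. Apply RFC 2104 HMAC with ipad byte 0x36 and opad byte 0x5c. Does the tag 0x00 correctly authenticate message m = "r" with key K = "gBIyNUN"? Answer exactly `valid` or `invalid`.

valid

Key "gBIyNUN" = 67 42 49 79 4e 55 4e is 7 bytes > B = 3, so hash it first: H(key) = 5c, then zero-pad to 3 bytes: K' = 5c 00 00.
K' ⊕ ipad = 6a 36 36; K' ⊕ opad = 00 5c 5c.
Inner hash: sum = 106+54+54+114 = 328; mod 256 = 72 → 48.
Outer hash (recomputed tag): sum = 0+92+92+72 = 256; mod 256 = 0 → 00.
Recomputed tag = 00; claimed = 00 → match.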